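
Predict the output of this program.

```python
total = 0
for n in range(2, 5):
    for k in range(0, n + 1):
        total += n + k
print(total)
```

n=2,k=0: total = 0+2 = 2
n=2,k=1: total = 2+3 = 5
n=2,k=2: total = 5+4 = 9
n=3,k=0: total = 9+3 = 12
n=3,k=1: total = 12+4 = 16
n=3,k=2: total = 16+5 = 21
n=3,k=3: total = 21+6 = 27
n=4,k=0: total = 27+4 = 31
n=4,k=1: total = 31+5 = 36
n=4,k=2: total = 36+6 = 42
n=4,k=3: total = 42+7 = 49
n=4,k=4: total = 49+8 = 57

57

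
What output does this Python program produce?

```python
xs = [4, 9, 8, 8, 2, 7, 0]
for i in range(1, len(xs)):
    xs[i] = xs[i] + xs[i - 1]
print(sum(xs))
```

174

i=1: xs[1] = 9+4 = 13 → [4, 13, 8, 8, 2, 7, 0]
i=2: xs[2] = 8+13 = 21 → [4, 13, 21, 8, 2, 7, 0]
i=3: xs[3] = 8+21 = 29 → [4, 13, 21, 29, 2, 7, 0]
i=4: xs[4] = 2+29 = 31 → [4, 13, 21, 29, 31, 7, 0]
i=5: xs[5] = 7+31 = 38 → [4, 13, 21, 29, 31, 38, 0]
i=6: xs[6] = 0+38 = 38 → [4, 13, 21, 29, 31, 38, 38]
sum = 174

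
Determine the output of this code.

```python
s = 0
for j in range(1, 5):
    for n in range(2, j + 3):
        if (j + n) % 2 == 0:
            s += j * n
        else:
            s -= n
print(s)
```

j=1,n=2: odd sum, s = 0-2 = -2
j=1,n=3: even sum, s = (-2)+3 = 1
j=2,n=2: even sum, s = 1+4 = 5
j=2,n=3: odd sum, s = 5-3 = 2
j=2,n=4: even sum, s = 2+8 = 10
j=3,n=2: odd sum, s = 10-2 = 8
j=3,n=3: even sum, s = 8+9 = 17
j=3,n=4: odd sum, s = 17-4 = 13
j=3,n=5: even sum, s = 13+15 = 28
j=4,n=2: even sum, s = 28+8 = 36
j=4,n=3: odd sum, s = 36-3 = 33
j=4,n=4: even sum, s = 33+16 = 49
j=4,n=5: odd sum, s = 49-5 = 44
j=4,n=6: even sum, s = 44+24 = 68

68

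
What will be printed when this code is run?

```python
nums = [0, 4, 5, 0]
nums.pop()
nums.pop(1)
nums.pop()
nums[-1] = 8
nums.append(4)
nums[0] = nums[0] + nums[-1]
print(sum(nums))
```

pop() removes 0 → [0, 4, 5]
pop(1) removes 4 → [0, 5]
pop() removes 5 → [0]
nums[-1] = 8 → [8]
append 4 → [8, 4]
nums[0] = nums[0]+nums[-1] = 8+4 = 12 → [12, 4]
sum = 16

16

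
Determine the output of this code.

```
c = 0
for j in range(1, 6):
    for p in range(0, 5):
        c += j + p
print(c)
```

125

j=1,p=0: c = 0+1 = 1
j=1,p=1: c = 1+2 = 3
j=1,p=2: c = 3+3 = 6
j=1,p=3: c = 6+4 = 10
j=1,p=4: c = 10+5 = 15
j=2,p=0: c = 15+2 = 17
j=2,p=1: c = 17+3 = 20
j=2,p=2: c = 20+4 = 24
j=2,p=3: c = 24+5 = 29
j=2,p=4: c = 29+6 = 35
j=3,p=0: c = 35+3 = 38
j=3,p=1: c = 38+4 = 42
j=3,p=2: c = 42+5 = 47
j=3,p=3: c = 47+6 = 53
j=3,p=4: c = 53+7 = 60
j=4,p=0: c = 60+4 = 64
j=4,p=1: c = 64+5 = 69
j=4,p=2: c = 69+6 = 75
j=4,p=3: c = 75+7 = 82
j=4,p=4: c = 82+8 = 90
j=5,p=0: c = 90+5 = 95
j=5,p=1: c = 95+6 = 101
j=5,p=2: c = 101+7 = 108
j=5,p=3: c = 108+8 = 116
j=5,p=4: c = 116+9 = 125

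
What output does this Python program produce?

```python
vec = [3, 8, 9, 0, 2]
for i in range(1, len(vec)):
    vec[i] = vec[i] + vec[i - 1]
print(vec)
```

i=1: vec[1] = 8+3 = 11 → [3, 11, 9, 0, 2]
i=2: vec[2] = 9+11 = 20 → [3, 11, 20, 0, 2]
i=3: vec[3] = 0+20 = 20 → [3, 11, 20, 20, 2]
i=4: vec[4] = 2+20 = 22 → [3, 11, 20, 20, 22]

[3, 11, 20, 20, 22]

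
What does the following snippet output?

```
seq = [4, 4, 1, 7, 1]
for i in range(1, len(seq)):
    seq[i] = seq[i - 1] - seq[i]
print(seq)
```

i=1: seq[1] = 4-4 = 0 → [4, 0, 1, 7, 1]
i=2: seq[2] = 0-1 = -1 → [4, 0, -1, 7, 1]
i=3: seq[3] = (-1)-7 = -8 → [4, 0, -1, -8, 1]
i=4: seq[4] = (-8)-1 = -9 → [4, 0, -1, -8, -9]

[4, 0, -1, -8, -9]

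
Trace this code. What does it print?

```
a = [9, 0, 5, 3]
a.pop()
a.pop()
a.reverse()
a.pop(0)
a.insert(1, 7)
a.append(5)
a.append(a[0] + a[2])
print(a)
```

pop() removes 3 → [9, 0, 5]
pop() removes 5 → [9, 0]
reverse → [0, 9]
pop(0) removes 0 → [9]
insert 7 at 1 → [9, 7]
append 5 → [9, 7, 5]
append a[0]+a[2] = 9+5 = 14 → [9, 7, 5, 14]

[9, 7, 5, 14]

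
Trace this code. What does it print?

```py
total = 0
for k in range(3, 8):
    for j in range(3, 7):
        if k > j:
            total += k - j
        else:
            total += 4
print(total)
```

k=3,j=3: not 3>3, total = 0+4 = 4
k=3,j=4: not 3>4, total = 4+4 = 8
k=3,j=5: not 3>5, total = 8+4 = 12
k=3,j=6: not 3>6, total = 12+4 = 16
k=4,j=3: 4>3, total = 16+1 = 17
k=4,j=4: not 4>4, total = 17+4 = 21
k=4,j=5: not 4>5, total = 21+4 = 25
k=4,j=6: not 4>6, total = 25+4 = 29
k=5,j=3: 5>3, total = 29+2 = 31
k=5,j=4: 5>4, total = 31+1 = 32
k=5,j=5: not 5>5, total = 32+4 = 36
k=5,j=6: not 5>6, total = 36+4 = 40
k=6,j=3: 6>3, total = 40+3 = 43
k=6,j=4: 6>4, total = 43+2 = 45
k=6,j=5: 6>5, total = 45+1 = 46
k=6,j=6: not 6>6, total = 46+4 = 50
k=7,j=3: 7>3, total = 50+4 = 54
k=7,j=4: 7>4, total = 54+3 = 57
k=7,j=5: 7>5, total = 57+2 = 59
k=7,j=6: 7>6, total = 59+1 = 60

60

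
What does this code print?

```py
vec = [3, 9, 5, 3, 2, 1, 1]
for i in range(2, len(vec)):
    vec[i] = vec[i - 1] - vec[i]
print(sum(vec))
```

i=2: vec[2] = 9-5 = 4 → [3, 9, 4, 3, 2, 1, 1]
i=3: vec[3] = 4-3 = 1 → [3, 9, 4, 1, 2, 1, 1]
i=4: vec[4] = 1-2 = -1 → [3, 9, 4, 1, -1, 1, 1]
i=5: vec[5] = (-1)-1 = -2 → [3, 9, 4, 1, -1, -2, 1]
i=6: vec[6] = (-2)-1 = -3 → [3, 9, 4, 1, -1, -2, -3]
sum = 11

11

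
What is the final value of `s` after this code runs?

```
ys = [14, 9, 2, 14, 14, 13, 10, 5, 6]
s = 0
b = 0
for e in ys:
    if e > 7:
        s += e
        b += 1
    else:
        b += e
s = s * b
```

1406

e=14: >7, s = 0+14 = 14; b=1
e=9: >7, s = 14+9 = 23; b=2
e=2: not >7; b=4
e=14: >7, s = 23+14 = 37; b=5
e=14: >7, s = 37+14 = 51; b=6
e=13: >7, s = 51+13 = 64; b=7
e=10: >7, s = 64+10 = 74; b=8
e=5: not >7; b=13
e=6: not >7; b=19
s*b = 74*19 = 1406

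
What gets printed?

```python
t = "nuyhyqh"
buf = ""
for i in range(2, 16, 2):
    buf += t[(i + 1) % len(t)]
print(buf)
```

i=2: add t[3]='h' → 'h'
i=4: add t[5]='q' → 'hq'
i=6: add t[0]='n' → 'hqn'
i=8: add t[2]='y' → 'hqny'
i=10: add t[4]='y' → 'hqnyy'
i=12: add t[6]='h' → 'hqnyyh'
i=14: add t[1]='u' → 'hqnyyhu'

hqnyyhu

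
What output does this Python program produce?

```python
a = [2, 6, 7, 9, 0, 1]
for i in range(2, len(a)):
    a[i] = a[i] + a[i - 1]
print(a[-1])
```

23

i=2: a[2] = 7+6 = 13 → [2, 6, 13, 9, 0, 1]
i=3: a[3] = 9+13 = 22 → [2, 6, 13, 22, 0, 1]
i=4: a[4] = 0+22 = 22 → [2, 6, 13, 22, 22, 1]
i=5: a[5] = 1+22 = 23 → [2, 6, 13, 22, 22, 23]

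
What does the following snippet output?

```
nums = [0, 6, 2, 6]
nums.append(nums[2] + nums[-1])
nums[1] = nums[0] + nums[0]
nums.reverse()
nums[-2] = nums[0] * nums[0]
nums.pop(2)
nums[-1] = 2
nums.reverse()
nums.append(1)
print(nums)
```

append nums[2]+nums[-1] = 2+6 = 8 → [0, 6, 2, 6, 8]
nums[1] = nums[0]+nums[0] = 0+0 = 0 → [0, 0, 2, 6, 8]
reverse → [8, 6, 2, 0, 0]
nums[-2] = nums[0]*nums[0] = 8*8 = 64 → [8, 6, 2, 64, 0]
pop(2) removes 2 → [8, 6, 64, 0]
nums[-1] = 2 → [8, 6, 64, 2]
reverse → [2, 64, 6, 8]
append 1 → [2, 64, 6, 8, 1]

[2, 64, 6, 8, 1]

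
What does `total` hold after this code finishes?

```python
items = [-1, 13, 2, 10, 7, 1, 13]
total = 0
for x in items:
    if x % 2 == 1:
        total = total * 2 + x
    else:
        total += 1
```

147

x=-1: odd, total = 0*2+(-1) = -1
x=13: odd, total = (-1)*2+13 = 11
x=2: not odd, total = 11+1 = 12
x=10: not odd, total = 12+1 = 13
x=7: odd, total = 13*2+7 = 33
x=1: odd, total = 33*2+1 = 67
x=13: odd, total = 67*2+13 = 147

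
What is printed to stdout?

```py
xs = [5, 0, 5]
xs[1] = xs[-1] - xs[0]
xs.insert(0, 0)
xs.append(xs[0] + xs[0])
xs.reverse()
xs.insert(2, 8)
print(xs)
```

xs[1] = xs[-1]-xs[0] = 5-5 = 0 → [5, 0, 5]
insert 0 at 0 → [0, 5, 0, 5]
append xs[0]+xs[0] = 0+0 = 0 → [0, 5, 0, 5, 0]
reverse → [0, 5, 0, 5, 0]
insert 8 at 2 → [0, 5, 8, 0, 5, 0]

[0, 5, 8, 0, 5, 0]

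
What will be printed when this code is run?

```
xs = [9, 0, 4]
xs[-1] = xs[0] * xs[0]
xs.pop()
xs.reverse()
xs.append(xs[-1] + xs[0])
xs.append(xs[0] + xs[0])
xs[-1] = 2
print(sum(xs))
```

xs[-1] = xs[0]*xs[0] = 9*9 = 81 → [9, 0, 81]
pop() removes 81 → [9, 0]
reverse → [0, 9]
append xs[-1]+xs[0] = 9+0 = 9 → [0, 9, 9]
append xs[0]+xs[0] = 0+0 = 0 → [0, 9, 9, 0]
xs[-1] = 2 → [0, 9, 9, 2]
sum = 20

20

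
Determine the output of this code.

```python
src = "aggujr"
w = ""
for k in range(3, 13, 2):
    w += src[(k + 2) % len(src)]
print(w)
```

k=3: add src[5]='r' → 'r'
k=5: add src[1]='g' → 'rg'
k=7: add src[3]='u' → 'rgu'
k=9: add src[5]='r' → 'rgur'
k=11: add src[1]='g' → 'rgurg'

rgurg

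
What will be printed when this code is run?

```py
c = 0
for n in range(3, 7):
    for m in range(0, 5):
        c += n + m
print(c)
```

n=3,m=0: c = 0+3 = 3
n=3,m=1: c = 3+4 = 7
n=3,m=2: c = 7+5 = 12
n=3,m=3: c = 12+6 = 18
n=3,m=4: c = 18+7 = 25
n=4,m=0: c = 25+4 = 29
n=4,m=1: c = 29+5 = 34
n=4,m=2: c = 34+6 = 40
n=4,m=3: c = 40+7 = 47
n=4,m=4: c = 47+8 = 55
n=5,m=0: c = 55+5 = 60
n=5,m=1: c = 60+6 = 66
n=5,m=2: c = 66+7 = 73
n=5,m=3: c = 73+8 = 81
n=5,m=4: c = 81+9 = 90
n=6,m=0: c = 90+6 = 96
n=6,m=1: c = 96+7 = 103
n=6,m=2: c = 103+8 = 111
n=6,m=3: c = 111+9 = 120
n=6,m=4: c = 120+10 = 130

130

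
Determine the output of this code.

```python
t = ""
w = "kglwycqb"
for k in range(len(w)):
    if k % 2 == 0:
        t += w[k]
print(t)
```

k=0: add 'k' → 'k'
k=1: skip
k=2: add 'l' → 'kl'
k=3: skip
k=4: add 'y' → 'kly'
k=5: skip
k=6: add 'q' → 'klyq'
k=7: skip

klyq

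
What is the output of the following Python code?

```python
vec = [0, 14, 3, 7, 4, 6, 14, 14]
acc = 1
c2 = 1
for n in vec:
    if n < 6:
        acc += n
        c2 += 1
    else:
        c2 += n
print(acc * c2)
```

n=0: <6, acc = 1+0 = 1; c2=2
n=14: not <6; c2=16
n=3: <6, acc = 1+3 = 4; c2=17
n=7: not <6; c2=24
n=4: <6, acc = 4+4 = 8; c2=25
n=6: not <6; c2=31
n=14: not <6; c2=45
n=14: not <6; c2=59
acc*c2 = 8*59 = 472

472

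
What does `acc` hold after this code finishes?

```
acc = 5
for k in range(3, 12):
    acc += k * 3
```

194

k=3: acc = 5+3*3 = 14
k=4: acc = 14+4*3 = 26
k=5: acc = 26+5*3 = 41
k=6: acc = 41+6*3 = 59
k=7: acc = 59+7*3 = 80
k=8: acc = 80+8*3 = 104
k=9: acc = 104+9*3 = 131
k=10: acc = 131+10*3 = 161
k=11: acc = 161+11*3 = 194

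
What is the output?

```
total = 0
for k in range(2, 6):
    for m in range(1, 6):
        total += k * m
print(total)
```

210

k=2,m=1: total = 0+2 = 2
k=2,m=2: total = 2+4 = 6
k=2,m=3: total = 6+6 = 12
k=2,m=4: total = 12+8 = 20
k=2,m=5: total = 20+10 = 30
k=3,m=1: total = 30+3 = 33
k=3,m=2: total = 33+6 = 39
k=3,m=3: total = 39+9 = 48
k=3,m=4: total = 48+12 = 60
k=3,m=5: total = 60+15 = 75
k=4,m=1: total = 75+4 = 79
k=4,m=2: total = 79+8 = 87
k=4,m=3: total = 87+12 = 99
k=4,m=4: total = 99+16 = 115
k=4,m=5: total = 115+20 = 135
k=5,m=1: total = 135+5 = 140
k=5,m=2: total = 140+10 = 150
k=5,m=3: total = 150+15 = 165
k=5,m=4: total = 165+20 = 185
k=5,m=5: total = 185+25 = 210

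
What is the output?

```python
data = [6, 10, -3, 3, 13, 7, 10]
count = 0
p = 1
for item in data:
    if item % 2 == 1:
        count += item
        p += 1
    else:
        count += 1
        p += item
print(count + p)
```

item=6: not odd, count = 0+1 = 1; p=7
item=10: not odd, count = 1+1 = 2; p=17
item=-3: odd, count = 2+(-3) = -1; p=18
item=3: odd, count = (-1)+3 = 2; p=19
item=13: odd, count = 2+13 = 15; p=20
item=7: odd, count = 15+7 = 22; p=21
item=10: not odd, count = 22+1 = 23; p=31
count+p = 23+31 = 54

54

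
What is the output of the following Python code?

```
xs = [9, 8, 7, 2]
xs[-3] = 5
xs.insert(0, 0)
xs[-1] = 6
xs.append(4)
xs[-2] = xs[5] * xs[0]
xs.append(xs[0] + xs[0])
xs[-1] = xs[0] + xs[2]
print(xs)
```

xs[-3] = 5 → [9, 5, 7, 2]
insert 0 at 0 → [0, 9, 5, 7, 2]
xs[-1] = 6 → [0, 9, 5, 7, 6]
append 4 → [0, 9, 5, 7, 6, 4]
xs[-2] = xs[5]*xs[0] = 4*0 = 0 → [0, 9, 5, 7, 0, 4]
append xs[0]+xs[0] = 0+0 = 0 → [0, 9, 5, 7, 0, 4, 0]
xs[-1] = xs[0]+xs[2] = 0+5 = 5 → [0, 9, 5, 7, 0, 4, 5]

[0, 9, 5, 7, 0, 4, 5]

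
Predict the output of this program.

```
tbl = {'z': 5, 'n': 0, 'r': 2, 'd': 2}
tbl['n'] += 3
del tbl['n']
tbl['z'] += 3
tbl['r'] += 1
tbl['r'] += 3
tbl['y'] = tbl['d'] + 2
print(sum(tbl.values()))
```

tbl['n'] = 0+3 = 3 → {'z': 5, 'n': 3, 'r': 2, 'd': 2}
del 'n' → {'z': 5, 'r': 2, 'd': 2}
tbl['z'] = 5+3 = 8 → {'z': 8, 'r': 2, 'd': 2}
tbl['r'] = 2+1 = 3 → {'z': 8, 'r': 3, 'd': 2}
tbl['r'] = 3+3 = 6 → {'z': 8, 'r': 6, 'd': 2}
tbl['y'] = tbl['d']+2 = 4 → {'z': 8, 'r': 6, 'd': 2, 'y': 4}
sum of values = 20

20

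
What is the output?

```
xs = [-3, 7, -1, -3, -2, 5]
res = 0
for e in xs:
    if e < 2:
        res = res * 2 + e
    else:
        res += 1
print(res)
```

e=-3: <2, res = 0*2+(-3) = -3
e=7: not <2, res = (-3)+1 = -2
e=-1: <2, res = (-2)*2+(-1) = -5
e=-3: <2, res = (-5)*2+(-3) = -13
e=-2: <2, res = (-13)*2+(-2) = -28
e=5: not <2, res = (-28)+1 = -27

-27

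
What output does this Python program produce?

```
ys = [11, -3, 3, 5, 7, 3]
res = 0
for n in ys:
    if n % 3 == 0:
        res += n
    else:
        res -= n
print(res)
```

-20

n=11: not %3==0, res = 0-11 = -11
n=-3: %3==0, res = (-11)+(-3) = -14
n=3: %3==0, res = (-14)+3 = -11
n=5: not %3==0, res = (-11)-5 = -16
n=7: not %3==0, res = (-16)-7 = -23
n=3: %3==0, res = (-23)+3 = -20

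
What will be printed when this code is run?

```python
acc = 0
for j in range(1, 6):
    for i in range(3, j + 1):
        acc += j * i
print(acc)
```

97

j=3,i=3: acc = 0+9 = 9
j=4,i=3: acc = 9+12 = 21
j=4,i=4: acc = 21+16 = 37
j=5,i=3: acc = 37+15 = 52
j=5,i=4: acc = 52+20 = 72
j=5,i=5: acc = 72+25 = 97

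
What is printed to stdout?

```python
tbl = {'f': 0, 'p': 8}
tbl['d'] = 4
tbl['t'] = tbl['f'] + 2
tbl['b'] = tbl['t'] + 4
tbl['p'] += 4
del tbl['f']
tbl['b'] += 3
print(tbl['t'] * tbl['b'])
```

tbl['d'] = 4 → {'f': 0, 'p': 8, 'd': 4}
tbl['t'] = tbl['f']+2 = 2 → {'f': 0, 'p': 8, 'd': 4, 't': 2}
tbl['b'] = tbl['t']+4 = 6 → {'f': 0, 'p': 8, 'd': 4, 't': 2, 'b': 6}
tbl['p'] = 8+4 = 12 → {'f': 0, 'p': 12, 'd': 4, 't': 2, 'b': 6}
del 'f' → {'p': 12, 'd': 4, 't': 2, 'b': 6}
tbl['b'] = 6+3 = 9 → {'p': 12, 'd': 4, 't': 2, 'b': 9}
tbl['t']*tbl['b'] = 2*9 = 18

18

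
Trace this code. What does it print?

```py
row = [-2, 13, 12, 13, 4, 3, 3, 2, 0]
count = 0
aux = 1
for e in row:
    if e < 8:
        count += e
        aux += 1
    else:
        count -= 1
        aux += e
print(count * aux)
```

e=-2: <8, count = 0+(-2) = -2; aux=2
e=13: not <8, count = (-2)-1 = -3; aux=15
e=12: not <8, count = (-3)-1 = -4; aux=27
e=13: not <8, count = (-4)-1 = -5; aux=40
e=4: <8, count = (-5)+4 = -1; aux=41
e=3: <8, count = (-1)+3 = 2; aux=42
e=3: <8, count = 2+3 = 5; aux=43
e=2: <8, count = 5+2 = 7; aux=44
e=0: <8, count = 7+0 = 7; aux=45
count*aux = 7*45 = 315

315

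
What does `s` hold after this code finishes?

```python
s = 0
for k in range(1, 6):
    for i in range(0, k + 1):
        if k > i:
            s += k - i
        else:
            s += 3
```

k=1,i=0: 1>0, s = 0+1 = 1
k=1,i=1: not 1>1, s = 1+3 = 4
k=2,i=0: 2>0, s = 4+2 = 6
k=2,i=1: 2>1, s = 6+1 = 7
k=2,i=2: not 2>2, s = 7+3 = 10
k=3,i=0: 3>0, s = 10+3 = 13
k=3,i=1: 3>1, s = 13+2 = 15
k=3,i=2: 3>2, s = 15+1 = 16
k=3,i=3: not 3>3, s = 16+3 = 19
k=4,i=0: 4>0, s = 19+4 = 23
k=4,i=1: 4>1, s = 23+3 = 26
k=4,i=2: 4>2, s = 26+2 = 28
k=4,i=3: 4>3, s = 28+1 = 29
k=4,i=4: not 4>4, s = 29+3 = 32
k=5,i=0: 5>0, s = 32+5 = 37
k=5,i=1: 5>1, s = 37+4 = 41
k=5,i=2: 5>2, s = 41+3 = 44
k=5,i=3: 5>3, s = 44+2 = 46
k=5,i=4: 5>4, s = 46+1 = 47
k=5,i=5: not 5>5, s = 47+3 = 50

50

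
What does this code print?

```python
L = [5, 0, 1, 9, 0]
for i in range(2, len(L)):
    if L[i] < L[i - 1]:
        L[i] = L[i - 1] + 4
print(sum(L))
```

28

i=2: 1>=0, unchanged → [5, 0, 1, 9, 0]
i=3: 9>=1, unchanged → [5, 0, 1, 9, 0]
i=4: 0<9, L[4] = 9+4 = 13 → [5, 0, 1, 9, 13]
sum = 28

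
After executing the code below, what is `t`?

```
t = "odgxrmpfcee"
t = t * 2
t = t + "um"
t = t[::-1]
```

'mueecfpmrxgdoeecfpmrxgdo'

repeat ×2 → 'odgxrmpfceeodgxrmpfcee'
+ 'um' → 'odgxrmpfceeodgxrmpfceeum'
reverse → 'mueecfpmrxgdoeecfpmrxgdo'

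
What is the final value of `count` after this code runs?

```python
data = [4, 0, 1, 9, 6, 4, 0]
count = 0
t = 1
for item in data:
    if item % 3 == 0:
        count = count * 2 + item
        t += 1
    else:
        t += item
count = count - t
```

34

item=4: not %3==0; t=5
item=0: %3==0, count = 0*2+0 = 0; t=6
item=1: not %3==0; t=7
item=9: %3==0, count = 0*2+9 = 9; t=8
item=6: %3==0, count = 9*2+6 = 24; t=9
item=4: not %3==0; t=13
item=0: %3==0, count = 24*2+0 = 48; t=14
count-t = 48-14 = 34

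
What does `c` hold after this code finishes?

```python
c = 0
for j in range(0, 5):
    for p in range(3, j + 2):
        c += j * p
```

75

j=2,p=3: c = 0+6 = 6
j=3,p=3: c = 6+9 = 15
j=3,p=4: c = 15+12 = 27
j=4,p=3: c = 27+12 = 39
j=4,p=4: c = 39+16 = 55
j=4,p=5: c = 55+20 = 75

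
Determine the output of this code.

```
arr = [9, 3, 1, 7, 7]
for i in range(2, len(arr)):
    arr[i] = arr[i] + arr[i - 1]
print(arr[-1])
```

i=2: arr[2] = 1+3 = 4 → [9, 3, 4, 7, 7]
i=3: arr[3] = 7+4 = 11 → [9, 3, 4, 11, 7]
i=4: arr[4] = 7+11 = 18 → [9, 3, 4, 11, 18]

18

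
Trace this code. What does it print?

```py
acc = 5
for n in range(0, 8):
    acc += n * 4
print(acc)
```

n=0: acc = 5+0*4 = 5
n=1: acc = 5+1*4 = 9
n=2: acc = 9+2*4 = 17
n=3: acc = 17+3*4 = 29
n=4: acc = 29+4*4 = 45
n=5: acc = 45+5*4 = 65
n=6: acc = 65+6*4 = 89
n=7: acc = 89+7*4 = 117

117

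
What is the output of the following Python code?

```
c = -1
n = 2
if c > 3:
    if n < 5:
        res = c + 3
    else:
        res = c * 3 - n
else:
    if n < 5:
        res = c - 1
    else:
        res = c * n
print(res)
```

c=-1, n=2
c > 3 is False; n < 5 is True
→ res = c - 1 = -2

-2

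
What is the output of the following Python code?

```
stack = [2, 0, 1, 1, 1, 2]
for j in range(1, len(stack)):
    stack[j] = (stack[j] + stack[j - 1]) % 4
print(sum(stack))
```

11

j=1: stack[1] = (0+2)%4 = 2 → [2, 2, 1, 1, 1, 2]
j=2: stack[2] = (1+2)%4 = 3 → [2, 2, 3, 1, 1, 2]
j=3: stack[3] = (1+3)%4 = 0 → [2, 2, 3, 0, 1, 2]
j=4: stack[4] = (1+0)%4 = 1 → [2, 2, 3, 0, 1, 2]
j=5: stack[5] = (2+1)%4 = 3 → [2, 2, 3, 0, 1, 3]
sum = 11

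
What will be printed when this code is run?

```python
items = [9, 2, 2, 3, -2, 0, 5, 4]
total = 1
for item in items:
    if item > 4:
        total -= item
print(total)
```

-13

item=9: >4, total = 1-9 = -8
item=2: not >4
item=2: not >4
item=3: not >4
item=-2: not >4
item=0: not >4
item=5: >4, total = (-8)-5 = -13
item=4: not >4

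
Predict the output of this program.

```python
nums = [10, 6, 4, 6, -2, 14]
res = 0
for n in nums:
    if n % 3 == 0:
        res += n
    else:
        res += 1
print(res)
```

16

n=10: not %3==0, res = 0+1 = 1
n=6: %3==0, res = 1+6 = 7
n=4: not %3==0, res = 7+1 = 8
n=6: %3==0, res = 8+6 = 14
n=-2: not %3==0, res = 14+1 = 15
n=14: not %3==0, res = 15+1 = 16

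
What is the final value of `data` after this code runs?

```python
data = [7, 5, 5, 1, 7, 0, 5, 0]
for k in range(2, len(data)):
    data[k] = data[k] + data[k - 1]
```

[7, 5, 10, 11, 18, 18, 23, 23]

k=2: data[2] = 5+5 = 10 → [7, 5, 10, 1, 7, 0, 5, 0]
k=3: data[3] = 1+10 = 11 → [7, 5, 10, 11, 7, 0, 5, 0]
k=4: data[4] = 7+11 = 18 → [7, 5, 10, 11, 18, 0, 5, 0]
k=5: data[5] = 0+18 = 18 → [7, 5, 10, 11, 18, 18, 5, 0]
k=6: data[6] = 5+18 = 23 → [7, 5, 10, 11, 18, 18, 23, 0]
k=7: data[7] = 0+23 = 23 → [7, 5, 10, 11, 18, 18, 23, 23]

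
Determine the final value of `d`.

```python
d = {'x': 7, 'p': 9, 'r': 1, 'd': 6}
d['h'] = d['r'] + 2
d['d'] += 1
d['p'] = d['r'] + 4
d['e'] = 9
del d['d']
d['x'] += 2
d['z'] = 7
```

d['h'] = d['r']+2 = 3 → {'x': 7, 'p': 9, 'r': 1, 'd': 6, 'h': 3}
d['d'] = 6+1 = 7 → {'x': 7, 'p': 9, 'r': 1, 'd': 7, 'h': 3}
d['p'] = d['r']+4 = 5 → {'x': 7, 'p': 5, 'r': 1, 'd': 7, 'h': 3}
d['e'] = 9 → {'x': 7, 'p': 5, 'r': 1, 'd': 7, 'h': 3, 'e': 9}
del 'd' → {'x': 7, 'p': 5, 'r': 1, 'h': 3, 'e': 9}
d['x'] = 7+2 = 9 → {'x': 9, 'p': 5, 'r': 1, 'h': 3, 'e': 9}
d['z'] = 7 → {'x': 9, 'p': 5, 'r': 1, 'h': 3, 'e': 9, 'z': 7}

{'x': 9, 'p': 5, 'r': 1, 'h': 3, 'e': 9, 'z': 7}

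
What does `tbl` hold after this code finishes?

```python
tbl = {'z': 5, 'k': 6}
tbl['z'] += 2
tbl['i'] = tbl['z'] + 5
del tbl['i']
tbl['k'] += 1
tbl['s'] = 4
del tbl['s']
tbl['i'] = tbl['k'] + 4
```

{'z': 7, 'k': 7, 'i': 11}

tbl['z'] = 5+2 = 7 → {'z': 7, 'k': 6}
tbl['i'] = tbl['z']+5 = 12 → {'z': 7, 'k': 6, 'i': 12}
del 'i' → {'z': 7, 'k': 6}
tbl['k'] = 6+1 = 7 → {'z': 7, 'k': 7}
tbl['s'] = 4 → {'z': 7, 'k': 7, 's': 4}
del 's' → {'z': 7, 'k': 7}
tbl['i'] = tbl['k']+4 = 11 → {'z': 7, 'k': 7, 'i': 11}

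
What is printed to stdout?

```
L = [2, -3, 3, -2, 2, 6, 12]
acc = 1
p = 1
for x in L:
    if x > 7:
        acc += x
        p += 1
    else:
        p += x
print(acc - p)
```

3

x=2: not >7; p=3
x=-3: not >7; p=0
x=3: not >7; p=3
x=-2: not >7; p=1
x=2: not >7; p=3
x=6: not >7; p=9
x=12: >7, acc = 1+12 = 13; p=10
acc-p = 13-10 = 3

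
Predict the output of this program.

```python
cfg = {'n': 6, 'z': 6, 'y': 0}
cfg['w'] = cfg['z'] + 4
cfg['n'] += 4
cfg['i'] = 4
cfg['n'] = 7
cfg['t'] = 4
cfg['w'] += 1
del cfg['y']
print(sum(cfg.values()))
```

cfg['w'] = cfg['z']+4 = 10 → {'n': 6, 'z': 6, 'y': 0, 'w': 10}
cfg['n'] = 6+4 = 10 → {'n': 10, 'z': 6, 'y': 0, 'w': 10}
cfg['i'] = 4 → {'n': 10, 'z': 6, 'y': 0, 'w': 10, 'i': 4}
cfg['n'] = 7 → {'n': 7, 'z': 6, 'y': 0, 'w': 10, 'i': 4}
cfg['t'] = 4 → {'n': 7, 'z': 6, 'y': 0, 'w': 10, 'i': 4, 't': 4}
cfg['w'] = 10+1 = 11 → {'n': 7, 'z': 6, 'y': 0, 'w': 11, 'i': 4, 't': 4}
del 'y' → {'n': 7, 'z': 6, 'w': 11, 'i': 4, 't': 4}
sum of values = 32

32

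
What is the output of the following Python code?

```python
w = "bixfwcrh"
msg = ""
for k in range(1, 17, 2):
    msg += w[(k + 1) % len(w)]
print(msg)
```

k=1: add w[2]='x' → 'x'
k=3: add w[4]='w' → 'xw'
k=5: add w[6]='r' → 'xwr'
k=7: add w[0]='b' → 'xwrb'
k=9: add w[2]='x' → 'xwrbx'
k=11: add w[4]='w' → 'xwrbxw'
k=13: add w[6]='r' → 'xwrbxwr'
k=15: add w[0]='b' → 'xwrbxwrb'

xwrbxwrb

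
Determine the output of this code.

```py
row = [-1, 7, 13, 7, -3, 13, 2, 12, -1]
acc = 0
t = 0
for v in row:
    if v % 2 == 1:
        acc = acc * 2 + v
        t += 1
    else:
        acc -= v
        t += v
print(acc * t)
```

8589

v=-1: odd, acc = 0*2+(-1) = -1; t=1
v=7: odd, acc = (-1)*2+7 = 5; t=2
v=13: odd, acc = 5*2+13 = 23; t=3
v=7: odd, acc = 23*2+7 = 53; t=4
v=-3: odd, acc = 53*2+(-3) = 103; t=5
v=13: odd, acc = 103*2+13 = 219; t=6
v=2: not odd, acc = 219-2 = 217; t=8
v=12: not odd, acc = 217-12 = 205; t=20
v=-1: odd, acc = 205*2+(-1) = 409; t=21
acc*t = 409*21 = 8589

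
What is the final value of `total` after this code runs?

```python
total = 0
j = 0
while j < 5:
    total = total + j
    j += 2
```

j=0: total = 0+0 = 0
j=2: total = 0+2 = 2
j=4: total = 2+4 = 6

6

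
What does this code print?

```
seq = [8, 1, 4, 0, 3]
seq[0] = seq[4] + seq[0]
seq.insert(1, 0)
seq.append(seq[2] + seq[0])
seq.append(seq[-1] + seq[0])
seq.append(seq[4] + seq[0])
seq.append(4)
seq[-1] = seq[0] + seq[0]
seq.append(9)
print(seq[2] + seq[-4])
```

seq[0] = seq[4]+seq[0] = 3+8 = 11 → [11, 1, 4, 0, 3]
insert 0 at 1 → [11, 0, 1, 4, 0, 3]
append seq[2]+seq[0] = 1+11 = 12 → [11, 0, 1, 4, 0, 3, 12]
append seq[-1]+seq[0] = 12+11 = 23 → [11, 0, 1, 4, 0, 3, 12, 23]
append seq[4]+seq[0] = 0+11 = 11 → [11, 0, 1, 4, 0, 3, 12, 23, 11]
append 4 → [11, 0, 1, 4, 0, 3, 12, 23, 11, 4]
seq[-1] = seq[0]+seq[0] = 11+11 = 22 → [11, 0, 1, 4, 0, 3, 12, 23, 11, 22]
append 9 → [11, 0, 1, 4, 0, 3, 12, 23, 11, 22, 9]
seq[2]+seq[-4] = 1+23 = 24

24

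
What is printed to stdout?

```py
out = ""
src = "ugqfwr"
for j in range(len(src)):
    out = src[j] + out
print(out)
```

rwfqgu

j=0: prepend 'u' → 'u'
j=1: prepend 'g' → 'gu'
j=2: prepend 'q' → 'qgu'
j=3: prepend 'f' → 'fqgu'
j=4: prepend 'w' → 'wfqgu'
j=5: prepend 'r' → 'rwfqgu'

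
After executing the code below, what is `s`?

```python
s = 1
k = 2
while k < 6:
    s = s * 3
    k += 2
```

k=2: s = 1*3 = 3
k=4: s = 3*3 = 9

9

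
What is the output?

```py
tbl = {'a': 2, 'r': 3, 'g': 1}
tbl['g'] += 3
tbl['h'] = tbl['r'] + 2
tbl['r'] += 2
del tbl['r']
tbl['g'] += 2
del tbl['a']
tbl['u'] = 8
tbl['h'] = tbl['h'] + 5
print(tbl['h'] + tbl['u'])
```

tbl['g'] = 1+3 = 4 → {'a': 2, 'r': 3, 'g': 4}
tbl['h'] = tbl['r']+2 = 5 → {'a': 2, 'r': 3, 'g': 4, 'h': 5}
tbl['r'] = 3+2 = 5 → {'a': 2, 'r': 5, 'g': 4, 'h': 5}
del 'r' → {'a': 2, 'g': 4, 'h': 5}
tbl['g'] = 4+2 = 6 → {'a': 2, 'g': 6, 'h': 5}
del 'a' → {'g': 6, 'h': 5}
tbl['u'] = 8 → {'g': 6, 'h': 5, 'u': 8}
tbl['h'] = tbl['h']+5 = 10 → {'g': 6, 'h': 10, 'u': 8}
tbl['h']+tbl['u'] = 10+8 = 18

18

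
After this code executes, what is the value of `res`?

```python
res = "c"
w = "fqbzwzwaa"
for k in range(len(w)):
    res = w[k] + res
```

k=0: prepend 'f' → 'fc'
k=1: prepend 'q' → 'qfc'
k=2: prepend 'b' → 'bqfc'
k=3: prepend 'z' → 'zbqfc'
k=4: prepend 'w' → 'wzbqfc'
k=5: prepend 'z' → 'zwzbqfc'
k=6: prepend 'w' → 'wzwzbqfc'
k=7: prepend 'a' → 'awzwzbqfc'
k=8: prepend 'a' → 'aawzwzbqfc'

'aawzwzbqfc'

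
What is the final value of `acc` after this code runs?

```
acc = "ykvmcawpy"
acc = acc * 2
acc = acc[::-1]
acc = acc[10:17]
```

repeat ×2 → 'ykvmcawpyykvmcawpy'
reverse → 'ypwacmvkyypwacmvky'
slice [10:17] → 'pwacmvk'

'pwacmvk'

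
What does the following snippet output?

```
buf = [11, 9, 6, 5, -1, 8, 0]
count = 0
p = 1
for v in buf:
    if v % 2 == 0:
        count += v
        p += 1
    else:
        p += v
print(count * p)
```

v=11: not even; p=12
v=9: not even; p=21
v=6: even, count = 0+6 = 6; p=22
v=5: not even; p=27
v=-1: not even; p=26
v=8: even, count = 6+8 = 14; p=27
v=0: even, count = 14+0 = 14; p=28
count*p = 14*28 = 392

392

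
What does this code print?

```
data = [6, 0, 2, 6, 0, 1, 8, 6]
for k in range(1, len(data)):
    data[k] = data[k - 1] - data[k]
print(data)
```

[6, 6, 4, -2, -2, -3, -11, -17]

k=1: data[1] = 6-0 = 6 → [6, 6, 2, 6, 0, 1, 8, 6]
k=2: data[2] = 6-2 = 4 → [6, 6, 4, 6, 0, 1, 8, 6]
k=3: data[3] = 4-6 = -2 → [6, 6, 4, -2, 0, 1, 8, 6]
k=4: data[4] = (-2)-0 = -2 → [6, 6, 4, -2, -2, 1, 8, 6]
k=5: data[5] = (-2)-1 = -3 → [6, 6, 4, -2, -2, -3, 8, 6]
k=6: data[6] = (-3)-8 = -11 → [6, 6, 4, -2, -2, -3, -11, 6]
k=7: data[7] = (-11)-6 = -17 → [6, 6, 4, -2, -2, -3, -11, -17]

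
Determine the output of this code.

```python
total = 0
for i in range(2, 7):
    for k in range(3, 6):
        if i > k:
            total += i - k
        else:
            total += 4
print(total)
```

46

i=2,k=3: not 2>3, total = 0+4 = 4
i=2,k=4: not 2>4, total = 4+4 = 8
i=2,k=5: not 2>5, total = 8+4 = 12
i=3,k=3: not 3>3, total = 12+4 = 16
i=3,k=4: not 3>4, total = 16+4 = 20
i=3,k=5: not 3>5, total = 20+4 = 24
i=4,k=3: 4>3, total = 24+1 = 25
i=4,k=4: not 4>4, total = 25+4 = 29
i=4,k=5: not 4>5, total = 29+4 = 33
i=5,k=3: 5>3, total = 33+2 = 35
i=5,k=4: 5>4, total = 35+1 = 36
i=5,k=5: not 5>5, total = 36+4 = 40
i=6,k=3: 6>3, total = 40+3 = 43
i=6,k=4: 6>4, total = 43+2 = 45
i=6,k=5: 6>5, total = 45+1 = 46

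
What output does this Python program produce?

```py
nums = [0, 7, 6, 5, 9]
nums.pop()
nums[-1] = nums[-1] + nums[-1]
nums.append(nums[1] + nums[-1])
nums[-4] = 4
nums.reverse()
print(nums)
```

[17, 10, 6, 4, 0]

pop() removes 9 → [0, 7, 6, 5]
nums[-1] = nums[-1]+nums[-1] = 5+5 = 10 → [0, 7, 6, 10]
append nums[1]+nums[-1] = 7+10 = 17 → [0, 7, 6, 10, 17]
nums[-4] = 4 → [0, 4, 6, 10, 17]
reverse → [17, 10, 6, 4, 0]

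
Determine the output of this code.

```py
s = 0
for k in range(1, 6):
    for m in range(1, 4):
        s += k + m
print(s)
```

75

k=1,m=1: s = 0+2 = 2
k=1,m=2: s = 2+3 = 5
k=1,m=3: s = 5+4 = 9
k=2,m=1: s = 9+3 = 12
k=2,m=2: s = 12+4 = 16
k=2,m=3: s = 16+5 = 21
k=3,m=1: s = 21+4 = 25
k=3,m=2: s = 25+5 = 30
k=3,m=3: s = 30+6 = 36
k=4,m=1: s = 36+5 = 41
k=4,m=2: s = 41+6 = 47
k=4,m=3: s = 47+7 = 54
k=5,m=1: s = 54+6 = 60
k=5,m=2: s = 60+7 = 67
k=5,m=3: s = 67+8 = 75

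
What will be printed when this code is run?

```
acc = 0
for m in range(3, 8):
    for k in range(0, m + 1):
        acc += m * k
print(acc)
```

m=3,k=0: acc = 0+0 = 0
m=3,k=1: acc = 0+3 = 3
m=3,k=2: acc = 3+6 = 9
m=3,k=3: acc = 9+9 = 18
m=4,k=0: acc = 18+0 = 18
m=4,k=1: acc = 18+4 = 22
m=4,k=2: acc = 22+8 = 30
m=4,k=3: acc = 30+12 = 42
m=4,k=4: acc = 42+16 = 58
m=5,k=0: acc = 58+0 = 58
m=5,k=1: acc = 58+5 = 63
m=5,k=2: acc = 63+10 = 73
m=5,k=3: acc = 73+15 = 88
m=5,k=4: acc = 88+20 = 108
m=5,k=5: acc = 108+25 = 133
m=6,k=0: acc = 133+0 = 133
m=6,k=1: acc = 133+6 = 139
m=6,k=2: acc = 139+12 = 151
m=6,k=3: acc = 151+18 = 169
m=6,k=4: acc = 169+24 = 193
m=6,k=5: acc = 193+30 = 223
m=6,k=6: acc = 223+36 = 259
m=7,k=0: acc = 259+0 = 259
m=7,k=1: acc = 259+7 = 266
m=7,k=2: acc = 266+14 = 280
m=7,k=3: acc = 280+21 = 301
m=7,k=4: acc = 301+28 = 329
m=7,k=5: acc = 329+35 = 364
m=7,k=6: acc = 364+42 = 406
m=7,k=7: acc = 406+49 = 455

455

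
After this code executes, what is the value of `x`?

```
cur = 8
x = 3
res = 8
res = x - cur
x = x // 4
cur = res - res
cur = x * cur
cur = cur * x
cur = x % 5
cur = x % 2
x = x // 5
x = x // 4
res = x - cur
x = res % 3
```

res = 3-8 = -5
x = 3//4 = 0
cur = (-5)-(-5) = 0
cur = 0*0 = 0
cur = 0*0 = 0
cur = 0%5 = 0
cur = 0%2 = 0
x = 0//5 = 0
x = 0//4 = 0
res = 0-0 = 0
x = 0%3 = 0

0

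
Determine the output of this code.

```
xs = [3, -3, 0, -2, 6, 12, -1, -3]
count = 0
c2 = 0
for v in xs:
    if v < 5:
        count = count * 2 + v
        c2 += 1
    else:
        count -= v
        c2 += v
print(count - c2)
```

v=3: <5, count = 0*2+3 = 3; c2=1
v=-3: <5, count = 3*2+(-3) = 3; c2=2
v=0: <5, count = 3*2+0 = 6; c2=3
v=-2: <5, count = 6*2+(-2) = 10; c2=4
v=6: not <5, count = 10-6 = 4; c2=10
v=12: not <5, count = 4-12 = -8; c2=22
v=-1: <5, count = (-8)*2+(-1) = -17; c2=23
v=-3: <5, count = (-17)*2+(-3) = -37; c2=24
count-c2 = (-37)-24 = -61

-61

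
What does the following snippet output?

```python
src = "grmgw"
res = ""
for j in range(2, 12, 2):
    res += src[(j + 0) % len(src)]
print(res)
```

mwrgg

j=2: add src[2]='m' → 'm'
j=4: add src[4]='w' → 'mw'
j=6: add src[1]='r' → 'mwr'
j=8: add src[3]='g' → 'mwrg'
j=10: add src[0]='g' → 'mwrgg'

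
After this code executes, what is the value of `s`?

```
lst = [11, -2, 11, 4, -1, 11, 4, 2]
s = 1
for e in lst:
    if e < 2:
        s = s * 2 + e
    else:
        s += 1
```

e=11: not <2, s = 1+1 = 2
e=-2: <2, s = 2*2+(-2) = 2
e=11: not <2, s = 2+1 = 3
e=4: not <2, s = 3+1 = 4
e=-1: <2, s = 4*2+(-1) = 7
e=11: not <2, s = 7+1 = 8
e=4: not <2, s = 8+1 = 9
e=2: not <2, s = 9+1 = 10

10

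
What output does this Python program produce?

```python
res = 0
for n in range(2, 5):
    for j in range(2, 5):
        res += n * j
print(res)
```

81

n=2,j=2: res = 0+4 = 4
n=2,j=3: res = 4+6 = 10
n=2,j=4: res = 10+8 = 18
n=3,j=2: res = 18+6 = 24
n=3,j=3: res = 24+9 = 33
n=3,j=4: res = 33+12 = 45
n=4,j=2: res = 45+8 = 53
n=4,j=3: res = 53+12 = 65
n=4,j=4: res = 65+16 = 81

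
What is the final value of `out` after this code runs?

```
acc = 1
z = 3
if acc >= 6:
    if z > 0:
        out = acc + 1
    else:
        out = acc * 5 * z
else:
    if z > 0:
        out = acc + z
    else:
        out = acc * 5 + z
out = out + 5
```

9

acc=1, z=3
acc >= 6 is False; z > 0 is True
→ out = acc + z = 4
out = 4+5 = 9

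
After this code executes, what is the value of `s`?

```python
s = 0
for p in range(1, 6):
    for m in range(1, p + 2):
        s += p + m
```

p=1,m=1: s = 0+2 = 2
p=1,m=2: s = 2+3 = 5
p=2,m=1: s = 5+3 = 8
p=2,m=2: s = 8+4 = 12
p=2,m=3: s = 12+5 = 17
p=3,m=1: s = 17+4 = 21
p=3,m=2: s = 21+5 = 26
p=3,m=3: s = 26+6 = 32
p=3,m=4: s = 32+7 = 39
p=4,m=1: s = 39+5 = 44
p=4,m=2: s = 44+6 = 50
p=4,m=3: s = 50+7 = 57
p=4,m=4: s = 57+8 = 65
p=4,m=5: s = 65+9 = 74
p=5,m=1: s = 74+6 = 80
p=5,m=2: s = 80+7 = 87
p=5,m=3: s = 87+8 = 95
p=5,m=4: s = 95+9 = 104
p=5,m=5: s = 104+10 = 114
p=5,m=6: s = 114+11 = 125

125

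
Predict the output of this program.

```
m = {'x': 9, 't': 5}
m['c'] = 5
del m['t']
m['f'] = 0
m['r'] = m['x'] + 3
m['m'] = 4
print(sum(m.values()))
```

30

m['c'] = 5 → {'x': 9, 't': 5, 'c': 5}
del 't' → {'x': 9, 'c': 5}
m['f'] = 0 → {'x': 9, 'c': 5, 'f': 0}
m['r'] = m['x']+3 = 12 → {'x': 9, 'c': 5, 'f': 0, 'r': 12}
m['m'] = 4 → {'x': 9, 'c': 5, 'f': 0, 'r': 12, 'm': 4}
sum of values = 30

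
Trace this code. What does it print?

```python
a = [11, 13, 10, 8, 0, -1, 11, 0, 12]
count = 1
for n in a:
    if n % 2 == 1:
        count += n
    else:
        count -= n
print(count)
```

n=11: odd, count = 1+11 = 12
n=13: odd, count = 12+13 = 25
n=10: not odd, count = 25-10 = 15
n=8: not odd, count = 15-8 = 7
n=0: not odd, count = 7-0 = 7
n=-1: odd, count = 7+(-1) = 6
n=11: odd, count = 6+11 = 17
n=0: not odd, count = 17-0 = 17
n=12: not odd, count = 17-12 = 5

5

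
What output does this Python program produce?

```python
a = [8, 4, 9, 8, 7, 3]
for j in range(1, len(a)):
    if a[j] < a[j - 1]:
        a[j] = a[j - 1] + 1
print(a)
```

j=1: 4<8, a[1] = 8+1 = 9 → [8, 9, 9, 8, 7, 3]
j=2: 9>=9, unchanged → [8, 9, 9, 8, 7, 3]
j=3: 8<9, a[3] = 9+1 = 10 → [8, 9, 9, 10, 7, 3]
j=4: 7<10, a[4] = 10+1 = 11 → [8, 9, 9, 10, 11, 3]
j=5: 3<11, a[5] = 11+1 = 12 → [8, 9, 9, 10, 11, 12]

[8, 9, 9, 10, 11, 12]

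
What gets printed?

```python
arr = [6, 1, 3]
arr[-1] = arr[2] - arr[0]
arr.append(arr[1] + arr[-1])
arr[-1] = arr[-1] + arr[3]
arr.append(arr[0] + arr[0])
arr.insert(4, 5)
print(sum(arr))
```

17

arr[-1] = arr[2]-arr[0] = 3-6 = -3 → [6, 1, -3]
append arr[1]+arr[-1] = 1+(-3) = -2 → [6, 1, -3, -2]
arr[-1] = arr[-1]+arr[3] = (-2)+(-2) = -4 → [6, 1, -3, -4]
append arr[0]+arr[0] = 6+6 = 12 → [6, 1, -3, -4, 12]
insert 5 at 4 → [6, 1, -3, -4, 5, 12]
sum = 17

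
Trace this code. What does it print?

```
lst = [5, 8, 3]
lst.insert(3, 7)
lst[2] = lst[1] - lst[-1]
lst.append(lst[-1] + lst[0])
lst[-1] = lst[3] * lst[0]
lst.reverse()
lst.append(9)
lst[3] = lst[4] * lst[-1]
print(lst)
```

insert 7 at 3 → [5, 8, 3, 7]
lst[2] = lst[1]-lst[-1] = 8-7 = 1 → [5, 8, 1, 7]
append lst[-1]+lst[0] = 7+5 = 12 → [5, 8, 1, 7, 12]
lst[-1] = lst[3]*lst[0] = 7*5 = 35 → [5, 8, 1, 7, 35]
reverse → [35, 7, 1, 8, 5]
append 9 → [35, 7, 1, 8, 5, 9]
lst[3] = lst[4]*lst[-1] = 5*9 = 45 → [35, 7, 1, 45, 5, 9]

[35, 7, 1, 45, 5, 9]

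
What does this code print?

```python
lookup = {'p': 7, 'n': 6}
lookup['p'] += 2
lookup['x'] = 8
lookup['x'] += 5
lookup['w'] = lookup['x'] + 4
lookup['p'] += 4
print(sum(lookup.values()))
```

lookup['p'] = 7+2 = 9 → {'p': 9, 'n': 6}
lookup['x'] = 8 → {'p': 9, 'n': 6, 'x': 8}
lookup['x'] = 8+5 = 13 → {'p': 9, 'n': 6, 'x': 13}
lookup['w'] = lookup['x']+4 = 17 → {'p': 9, 'n': 6, 'x': 13, 'w': 17}
lookup['p'] = 9+4 = 13 → {'p': 13, 'n': 6, 'x': 13, 'w': 17}
sum of values = 49

49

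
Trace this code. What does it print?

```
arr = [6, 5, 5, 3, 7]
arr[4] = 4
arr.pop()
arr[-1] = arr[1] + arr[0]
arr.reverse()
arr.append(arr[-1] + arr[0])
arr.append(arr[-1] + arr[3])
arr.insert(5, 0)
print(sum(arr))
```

67

arr[4] = 4 → [6, 5, 5, 3, 4]
pop() removes 4 → [6, 5, 5, 3]
arr[-1] = arr[1]+arr[0] = 5+6 = 11 → [6, 5, 5, 11]
reverse → [11, 5, 5, 6]
append arr[-1]+arr[0] = 6+11 = 17 → [11, 5, 5, 6, 17]
append arr[-1]+arr[3] = 17+6 = 23 → [11, 5, 5, 6, 17, 23]
insert 0 at 5 → [11, 5, 5, 6, 17, 0, 23]
sum = 67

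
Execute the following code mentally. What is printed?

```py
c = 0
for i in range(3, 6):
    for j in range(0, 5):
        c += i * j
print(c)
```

120

i=3,j=0: c = 0+0 = 0
i=3,j=1: c = 0+3 = 3
i=3,j=2: c = 3+6 = 9
i=3,j=3: c = 9+9 = 18
i=3,j=4: c = 18+12 = 30
i=4,j=0: c = 30+0 = 30
i=4,j=1: c = 30+4 = 34
i=4,j=2: c = 34+8 = 42
i=4,j=3: c = 42+12 = 54
i=4,j=4: c = 54+16 = 70
i=5,j=0: c = 70+0 = 70
i=5,j=1: c = 70+5 = 75
i=5,j=2: c = 75+10 = 85
i=5,j=3: c = 85+15 = 100
i=5,j=4: c = 100+20 = 120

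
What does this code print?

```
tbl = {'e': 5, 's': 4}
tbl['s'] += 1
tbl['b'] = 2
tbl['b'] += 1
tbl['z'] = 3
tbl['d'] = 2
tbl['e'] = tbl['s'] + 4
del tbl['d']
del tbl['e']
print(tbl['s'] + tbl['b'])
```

tbl['s'] = 4+1 = 5 → {'e': 5, 's': 5}
tbl['b'] = 2 → {'e': 5, 's': 5, 'b': 2}
tbl['b'] = 2+1 = 3 → {'e': 5, 's': 5, 'b': 3}
tbl['z'] = 3 → {'e': 5, 's': 5, 'b': 3, 'z': 3}
tbl['d'] = 2 → {'e': 5, 's': 5, 'b': 3, 'z': 3, 'd': 2}
tbl['e'] = tbl['s']+4 = 9 → {'e': 9, 's': 5, 'b': 3, 'z': 3, 'd': 2}
del 'd' → {'e': 9, 's': 5, 'b': 3, 'z': 3}
del 'e' → {'s': 5, 'b': 3, 'z': 3}
tbl['s']+tbl['b'] = 5+3 = 8

8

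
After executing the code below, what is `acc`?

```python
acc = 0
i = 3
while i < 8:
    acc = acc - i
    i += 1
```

-25

i=3: acc = 0-3 = -3
i=4: acc = (-3)-4 = -7
i=5: acc = (-7)-5 = -12
i=6: acc = (-12)-6 = -18
i=7: acc = (-18)-7 = -25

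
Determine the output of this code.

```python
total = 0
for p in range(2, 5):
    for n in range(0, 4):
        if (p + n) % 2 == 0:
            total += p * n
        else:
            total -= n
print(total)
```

14

p=2,n=0: even sum, total = 0+0 = 0
p=2,n=1: odd sum, total = 0-1 = -1
p=2,n=2: even sum, total = (-1)+4 = 3
p=2,n=3: odd sum, total = 3-3 = 0
p=3,n=0: odd sum, total = 0-0 = 0
p=3,n=1: even sum, total = 0+3 = 3
p=3,n=2: odd sum, total = 3-2 = 1
p=3,n=3: even sum, total = 1+9 = 10
p=4,n=0: even sum, total = 10+0 = 10
p=4,n=1: odd sum, total = 10-1 = 9
p=4,n=2: even sum, total = 9+8 = 17
p=4,n=3: odd sum, total = 17-3 = 14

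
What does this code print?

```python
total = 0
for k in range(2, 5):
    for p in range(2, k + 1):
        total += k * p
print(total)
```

55

k=2,p=2: total = 0+4 = 4
k=3,p=2: total = 4+6 = 10
k=3,p=3: total = 10+9 = 19
k=4,p=2: total = 19+8 = 27
k=4,p=3: total = 27+12 = 39
k=4,p=4: total = 39+16 = 55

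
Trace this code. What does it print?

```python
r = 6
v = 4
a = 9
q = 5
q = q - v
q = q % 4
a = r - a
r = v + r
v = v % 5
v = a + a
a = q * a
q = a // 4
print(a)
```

-3

q = 5-4 = 1
q = 1%4 = 1
a = 6-9 = -3
r = 4+6 = 10
v = 4%5 = 4
v = (-3)+(-3) = -6
a = 1*(-3) = -3
q = (-3)//4 = -1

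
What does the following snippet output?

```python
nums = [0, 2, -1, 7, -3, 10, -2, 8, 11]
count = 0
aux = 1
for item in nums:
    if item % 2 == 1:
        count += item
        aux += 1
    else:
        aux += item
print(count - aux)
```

-9

item=0: not odd; aux=1
item=2: not odd; aux=3
item=-1: odd, count = 0+(-1) = -1; aux=4
item=7: odd, count = (-1)+7 = 6; aux=5
item=-3: odd, count = 6+(-3) = 3; aux=6
item=10: not odd; aux=16
item=-2: not odd; aux=14
item=8: not odd; aux=22
item=11: odd, count = 3+11 = 14; aux=23
count-aux = 14-23 = -9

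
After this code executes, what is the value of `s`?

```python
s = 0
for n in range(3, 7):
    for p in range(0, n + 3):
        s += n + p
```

n=3,p=0: s = 0+3 = 3
n=3,p=1: s = 3+4 = 7
n=3,p=2: s = 7+5 = 12
n=3,p=3: s = 12+6 = 18
n=3,p=4: s = 18+7 = 25
n=3,p=5: s = 25+8 = 33
n=4,p=0: s = 33+4 = 37
n=4,p=1: s = 37+5 = 42
n=4,p=2: s = 42+6 = 48
n=4,p=3: s = 48+7 = 55
n=4,p=4: s = 55+8 = 63
n=4,p=5: s = 63+9 = 72
n=4,p=6: s = 72+10 = 82
n=5,p=0: s = 82+5 = 87
n=5,p=1: s = 87+6 = 93
n=5,p=2: s = 93+7 = 100
n=5,p=3: s = 100+8 = 108
n=5,p=4: s = 108+9 = 117
n=5,p=5: s = 117+10 = 127
n=5,p=6: s = 127+11 = 138
n=5,p=7: s = 138+12 = 150
n=6,p=0: s = 150+6 = 156
n=6,p=1: s = 156+7 = 163
n=6,p=2: s = 163+8 = 171
n=6,p=3: s = 171+9 = 180
n=6,p=4: s = 180+10 = 190
n=6,p=5: s = 190+11 = 201
n=6,p=6: s = 201+12 = 213
n=6,p=7: s = 213+13 = 226
n=6,p=8: s = 226+14 = 240

240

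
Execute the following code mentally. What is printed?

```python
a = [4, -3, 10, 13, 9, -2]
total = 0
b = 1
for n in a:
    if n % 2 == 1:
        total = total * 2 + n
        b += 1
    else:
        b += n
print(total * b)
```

368

n=4: not odd; b=5
n=-3: odd, total = 0*2+(-3) = -3; b=6
n=10: not odd; b=16
n=13: odd, total = (-3)*2+13 = 7; b=17
n=9: odd, total = 7*2+9 = 23; b=18
n=-2: not odd; b=16
total*b = 23*16 = 368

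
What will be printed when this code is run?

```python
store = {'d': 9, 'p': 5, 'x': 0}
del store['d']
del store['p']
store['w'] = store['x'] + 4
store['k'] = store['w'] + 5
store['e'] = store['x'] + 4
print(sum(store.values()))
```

del 'd' → {'p': 5, 'x': 0}
del 'p' → {'x': 0}
store['w'] = store['x']+4 = 4 → {'x': 0, 'w': 4}
store['k'] = store['w']+5 = 9 → {'x': 0, 'w': 4, 'k': 9}
store['e'] = store['x']+4 = 4 → {'x': 0, 'w': 4, 'k': 9, 'e': 4}
sum of values = 17

17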